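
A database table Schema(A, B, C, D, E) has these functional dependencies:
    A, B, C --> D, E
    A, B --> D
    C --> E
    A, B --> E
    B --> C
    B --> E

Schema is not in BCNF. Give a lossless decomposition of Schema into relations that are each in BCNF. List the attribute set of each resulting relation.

Candidate key of the original relation: {A, B}.
In {A, B, C, D, E}, {C} is not a superkey ({C}⁺ restricted to this set is {C, E}), so split on C --> E into {C, E} and {A, B, C, D}.
{C, E} has no BCNF violation.
In {A, B, C, D}, {B} is not a superkey ({B}⁺ restricted to this set is {B, C}), so split on B --> C into {B, C} and {A, B, D}.
{B, C} has no BCNF violation.
{A, B, D} has no BCNF violation.

{A, B, D}; {B, C}; {C, E}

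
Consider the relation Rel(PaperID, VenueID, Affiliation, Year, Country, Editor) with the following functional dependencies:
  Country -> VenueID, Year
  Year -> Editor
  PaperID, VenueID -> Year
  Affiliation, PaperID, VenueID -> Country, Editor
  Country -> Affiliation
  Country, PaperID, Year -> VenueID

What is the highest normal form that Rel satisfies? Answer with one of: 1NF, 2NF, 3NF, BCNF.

Candidate keys: {Affiliation, PaperID, VenueID}, {Country, PaperID}. Prime attributes: {Affiliation, Country, PaperID, VenueID}.
Country -> VenueID, Year: {Country}⁺ = {Affiliation, Country, Editor, VenueID, Year}, which is not all of the attributes, so the left side is not a superkey — BCNF is violated.
Because {Year} is non-prime and the left side of Country -> VenueID, Year is not a superkey, the relation is not in 3NF.
{Country} is a proper subset of the key {Country, PaperID}, and {Country}⁺ contains the non-prime attributes {Editor, Year} — a partial dependency, so 2NF is violated.

1NF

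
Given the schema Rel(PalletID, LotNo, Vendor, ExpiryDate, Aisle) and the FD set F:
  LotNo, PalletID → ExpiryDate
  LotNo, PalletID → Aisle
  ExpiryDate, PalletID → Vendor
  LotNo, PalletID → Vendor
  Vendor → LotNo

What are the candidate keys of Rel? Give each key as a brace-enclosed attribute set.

Attributes never on any right-hand side: {PalletID} — every candidate key must contain it.
{ExpiryDate, PalletID}⁺ = {Aisle, ExpiryDate, LotNo, PalletID, Vendor}, which is every attribute, so {ExpiryDate, PalletID} is a candidate key.
{LotNo, PalletID}⁺ = {Aisle, ExpiryDate, LotNo, PalletID, Vendor}, which is every attribute, so {LotNo, PalletID} is a candidate key.
{PalletID, Vendor}⁺ = {Aisle, ExpiryDate, LotNo, PalletID, Vendor}, which is every attribute, so {PalletID, Vendor} is a candidate key.
No proper subset of any of these is a key, and no other minimal superkey exists.

{ExpiryDate, PalletID}, {LotNo, PalletID}, {PalletID, Vendor}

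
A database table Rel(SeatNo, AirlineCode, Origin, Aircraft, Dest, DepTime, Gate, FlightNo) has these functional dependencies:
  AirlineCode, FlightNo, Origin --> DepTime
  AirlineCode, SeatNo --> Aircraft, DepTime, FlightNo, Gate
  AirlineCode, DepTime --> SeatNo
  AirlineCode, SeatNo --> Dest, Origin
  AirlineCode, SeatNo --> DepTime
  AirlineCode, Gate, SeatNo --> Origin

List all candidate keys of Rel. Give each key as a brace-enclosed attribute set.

Attributes never on any right-hand side: {AirlineCode} — every candidate key must contain it.
{AirlineCode, DepTime}⁺ = {Aircraft, AirlineCode, DepTime, Dest, FlightNo, Gate, Origin, SeatNo}, which is every attribute, so {AirlineCode, DepTime} is a candidate key.
{AirlineCode, SeatNo}⁺ = {Aircraft, AirlineCode, DepTime, Dest, FlightNo, Gate, Origin, SeatNo}, which is every attribute, so {AirlineCode, SeatNo} is a candidate key.
{AirlineCode, FlightNo, Origin}⁺ = {Aircraft, AirlineCode, DepTime, Dest, FlightNo, Gate, Origin, SeatNo}, which is every attribute, so {AirlineCode, FlightNo, Origin} is a candidate key.
No proper subset of any of these is a key, and no other minimal superkey exists.

{AirlineCode, DepTime}, {AirlineCode, FlightNo, Origin}, {AirlineCode, SeatNo}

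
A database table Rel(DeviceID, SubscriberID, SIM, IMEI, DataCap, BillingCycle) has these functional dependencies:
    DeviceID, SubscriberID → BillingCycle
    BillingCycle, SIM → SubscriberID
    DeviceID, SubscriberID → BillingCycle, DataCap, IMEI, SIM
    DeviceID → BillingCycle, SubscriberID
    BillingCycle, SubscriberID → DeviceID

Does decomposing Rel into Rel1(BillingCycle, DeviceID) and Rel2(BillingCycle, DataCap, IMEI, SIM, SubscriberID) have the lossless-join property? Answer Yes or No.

Common attributes: {BillingCycle}; their closure is {BillingCycle}.
Neither Rel1 nor Rel2 is contained in that closure, so the decomposition is lossy.

No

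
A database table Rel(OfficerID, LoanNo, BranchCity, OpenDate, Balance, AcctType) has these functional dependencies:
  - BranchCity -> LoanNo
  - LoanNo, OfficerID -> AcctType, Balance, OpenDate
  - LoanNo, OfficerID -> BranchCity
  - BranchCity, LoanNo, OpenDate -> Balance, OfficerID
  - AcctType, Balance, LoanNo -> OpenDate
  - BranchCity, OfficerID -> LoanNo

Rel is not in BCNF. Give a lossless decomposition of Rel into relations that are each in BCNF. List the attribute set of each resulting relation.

Candidate keys of the original relation: {AcctType, Balance, BranchCity}, {BranchCity, OfficerID}, {BranchCity, OpenDate}, {LoanNo, OfficerID}.
{AcctType, Balance, BranchCity, LoanNo, OfficerID, OpenDate}: {BranchCity} determines {BranchCity, LoanNo} here but is not a superkey — split on BranchCity -> LoanNo, giving {BranchCity, LoanNo} and {AcctType, Balance, BranchCity, OfficerID, OpenDate}.
{BranchCity, LoanNo}: every determinant is a superkey — BCNF.
{AcctType, Balance, BranchCity, OfficerID, OpenDate}: every determinant is a superkey — BCNF.

{AcctType, Balance, BranchCity, OfficerID, OpenDate}; {BranchCity, LoanNo}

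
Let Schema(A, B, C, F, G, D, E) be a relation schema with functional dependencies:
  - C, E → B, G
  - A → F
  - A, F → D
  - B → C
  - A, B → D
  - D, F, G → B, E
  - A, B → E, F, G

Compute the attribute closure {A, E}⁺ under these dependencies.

{A, D, E, F}

Start with {A, E}.
A → F applies; add {F} → now {A, E, F}.
A, F → D applies; add {D} → now {A, D, E, F}.
No further FD applies.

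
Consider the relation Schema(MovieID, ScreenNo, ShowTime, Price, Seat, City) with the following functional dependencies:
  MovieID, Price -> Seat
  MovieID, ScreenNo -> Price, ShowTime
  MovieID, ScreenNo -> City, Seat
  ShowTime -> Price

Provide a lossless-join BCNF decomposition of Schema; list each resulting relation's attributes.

Candidate key of the original relation: {MovieID, ScreenNo}.
Within {City, MovieID, Price, ScreenNo, Seat, ShowTime}: {MovieID, Price}⁺ ∩ {City, MovieID, Price, ScreenNo, Seat, ShowTime} = {MovieID, Price, Seat}, not the whole set, so MovieID, Price -> Seat violates BCNF; decompose into {MovieID, Price, Seat} and {City, MovieID, Price, ScreenNo, ShowTime}.
{MovieID, Price, Seat} has no BCNF violation.
Within {City, MovieID, Price, ScreenNo, ShowTime}: {ShowTime}⁺ ∩ {City, MovieID, Price, ScreenNo, ShowTime} = {Price, ShowTime}, not the whole set, so ShowTime -> Price violates BCNF; decompose into {Price, ShowTime} and {City, MovieID, ScreenNo, ShowTime}.
{Price, ShowTime} has no BCNF violation.
{City, MovieID, ScreenNo, ShowTime} has no BCNF violation.

{City, MovieID, ScreenNo, ShowTime}; {MovieID, Price, Seat}; {Price, ShowTime}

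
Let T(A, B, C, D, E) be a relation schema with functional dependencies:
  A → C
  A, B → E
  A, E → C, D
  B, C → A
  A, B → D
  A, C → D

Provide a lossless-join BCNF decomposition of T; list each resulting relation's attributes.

{A, B, E}; {A, C, D}

Candidate keys of the original relation: {A, B}, {B, C}.
Within {A, B, C, D, E}: {A}⁺ ∩ {A, B, C, D, E} = {A, C, D}, not the whole set, so A → C, D violates BCNF; decompose into {A, C, D} and {A, B, E}.
{A, C, D} has no BCNF violation.
{A, B, E} has no BCNF violation.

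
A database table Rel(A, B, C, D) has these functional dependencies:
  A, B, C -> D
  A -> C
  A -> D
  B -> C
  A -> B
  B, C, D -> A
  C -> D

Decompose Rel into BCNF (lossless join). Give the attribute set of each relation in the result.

Candidate keys of the original relation: {A}, {B}.
Within {A, B, C, D}: {C}⁺ ∩ {A, B, C, D} = {C, D}, not the whole set, so C -> D violates BCNF; decompose into {C, D} and {A, B, C}.
{C, D}: every determinant is a superkey — BCNF.
{A, B, C}: every determinant is a superkey — BCNF.

{A, B, C}; {C, D}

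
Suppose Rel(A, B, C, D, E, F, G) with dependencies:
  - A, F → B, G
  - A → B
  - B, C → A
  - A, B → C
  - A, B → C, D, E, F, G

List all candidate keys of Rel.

Closure of {A} is {A, B, C, D, E, F, G}, the whole schema; {A} is a candidate key.
Closure of {B, C} is {A, B, C, D, E, F, G}, the whole schema; {B, C} is a candidate key.
Any other superkey properly contains one of these, so there are no further candidate keys.

{A}, {B, C}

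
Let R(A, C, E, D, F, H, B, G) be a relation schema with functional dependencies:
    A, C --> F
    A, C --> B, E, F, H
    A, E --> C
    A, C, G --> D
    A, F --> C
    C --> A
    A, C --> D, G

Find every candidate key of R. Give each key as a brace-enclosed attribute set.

Closure of {C} is {A, B, C, D, E, F, G, H}, the whole schema; {C} is a candidate key.
Closure of {A, E} is {A, B, C, D, E, F, G, H}, the whole schema; {A, E} is a candidate key.
Closure of {A, F} is {A, B, C, D, E, F, G, H}, the whole schema; {A, F} is a candidate key.
These are minimal and exhaustive — every other superkey contains one of them.

{A, E}, {A, F}, {C}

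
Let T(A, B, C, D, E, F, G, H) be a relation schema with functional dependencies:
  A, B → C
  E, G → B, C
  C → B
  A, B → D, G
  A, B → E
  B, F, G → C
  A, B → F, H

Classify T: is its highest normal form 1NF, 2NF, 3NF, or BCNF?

3NF

Candidate keys: {A, B}, {A, C}, {A, E, G}. Prime attributes: {A, B, C, E, G}.
E, G → B, C breaks BCNF: {E, G}⁺ = {B, C, E, G}, so {E, G} is not a superkey.
Since {B, C} ⊆ prime attributes and every other non-superkey FD also has a prime right side, the schema is in 3NF.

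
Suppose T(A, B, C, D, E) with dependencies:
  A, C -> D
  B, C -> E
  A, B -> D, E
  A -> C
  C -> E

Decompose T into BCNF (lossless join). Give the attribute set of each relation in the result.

{A, B}; {A, C, D}; {C, E}

Candidate key of the original relation: {A, B}.
{A, B, C, D, E}: {A, C} determines {A, C, D, E} here but is not a superkey — split on A, C -> D, E, giving {A, C, D, E} and {A, B, C}.
{A, C, D, E}: {C} determines {C, E} here but is not a superkey — split on C -> E, giving {C, E} and {A, C, D}.
{C, E} is in BCNF.
{A, C, D} is in BCNF.
{A, B, C}: {A} determines {A, C} here but is not a superkey — split on A -> C, giving {A, C} and {A, B}.
{A, C} is in BCNF.
{A, B} is in BCNF.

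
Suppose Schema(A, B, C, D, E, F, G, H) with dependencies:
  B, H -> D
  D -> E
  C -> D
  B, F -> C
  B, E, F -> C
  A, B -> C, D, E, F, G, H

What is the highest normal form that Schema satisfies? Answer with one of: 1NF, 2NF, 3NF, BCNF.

Candidate key: {A, B}. Prime attributes: {A, B}.
B, H -> D breaks BCNF: {B, H}⁺ = {B, D, E, H}, so {B, H} is not a superkey.
B, H -> D has non-prime {D} on the right and a non-superkey on the left, so 3NF fails.
No proper subset of a key has a non-prime attribute in its closure, so there is no partial dependency; 2NF holds.

2NF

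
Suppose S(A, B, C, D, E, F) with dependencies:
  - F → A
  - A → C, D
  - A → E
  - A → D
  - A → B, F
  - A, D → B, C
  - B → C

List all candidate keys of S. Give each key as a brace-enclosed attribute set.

{A}⁺ = {A, B, C, D, E, F} — all of the relation — so {A} is a candidate key.
{F}⁺ = {A, B, C, D, E, F} — all of the relation — so {F} is a candidate key.
These are minimal and exhaustive — every other superkey contains one of them.

{A}, {F}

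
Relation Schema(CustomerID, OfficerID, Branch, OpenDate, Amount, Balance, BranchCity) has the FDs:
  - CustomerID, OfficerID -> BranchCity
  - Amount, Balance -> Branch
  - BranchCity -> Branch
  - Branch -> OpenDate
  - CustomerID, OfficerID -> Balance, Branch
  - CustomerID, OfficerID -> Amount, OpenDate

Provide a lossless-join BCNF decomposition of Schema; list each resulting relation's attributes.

{Amount, Balance, Branch}; {Amount, Balance, BranchCity, CustomerID, OfficerID}; {Branch, OpenDate}

Candidate key of the original relation: {CustomerID, OfficerID}.
{Amount, Balance, Branch, BranchCity, CustomerID, OfficerID, OpenDate}: {Amount, Balance} determines {Amount, Balance, Branch, OpenDate} here but is not a superkey — split on Amount, Balance -> Branch, OpenDate, giving {Amount, Balance, Branch, OpenDate} and {Amount, Balance, BranchCity, CustomerID, OfficerID}.
{Amount, Balance, Branch, OpenDate}: {Branch} determines {Branch, OpenDate} here but is not a superkey — split on Branch -> OpenDate, giving {Branch, OpenDate} and {Amount, Balance, Branch}.
{Branch, OpenDate}: every determinant is a superkey — BCNF.
{Amount, Balance, Branch}: every determinant is a superkey — BCNF.
{Amount, Balance, BranchCity, CustomerID, OfficerID}: every determinant is a superkey — BCNF.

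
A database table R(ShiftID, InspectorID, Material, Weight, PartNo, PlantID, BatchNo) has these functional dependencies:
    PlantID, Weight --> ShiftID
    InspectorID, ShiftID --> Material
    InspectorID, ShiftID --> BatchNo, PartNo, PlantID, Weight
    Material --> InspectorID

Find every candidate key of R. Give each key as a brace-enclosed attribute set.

{InspectorID, PlantID, Weight}, {InspectorID, ShiftID}, {Material, PlantID, Weight}, {Material, ShiftID}

{InspectorID, ShiftID}⁺ = {BatchNo, InspectorID, Material, PartNo, PlantID, ShiftID, Weight} — all of the relation — so {InspectorID, ShiftID} is a candidate key.
{Material, ShiftID}⁺ = {BatchNo, InspectorID, Material, PartNo, PlantID, ShiftID, Weight} — all of the relation — so {Material, ShiftID} is a candidate key.
{InspectorID, PlantID, Weight}⁺ = {BatchNo, InspectorID, Material, PartNo, PlantID, ShiftID, Weight} — all of the relation — so {InspectorID, PlantID, Weight} is a candidate key.
{Material, PlantID, Weight}⁺ = {BatchNo, InspectorID, Material, PartNo, PlantID, ShiftID, Weight} — all of the relation — so {Material, PlantID, Weight} is a candidate key.
No proper subset of any of these is a key, and no other minimal superkey exists.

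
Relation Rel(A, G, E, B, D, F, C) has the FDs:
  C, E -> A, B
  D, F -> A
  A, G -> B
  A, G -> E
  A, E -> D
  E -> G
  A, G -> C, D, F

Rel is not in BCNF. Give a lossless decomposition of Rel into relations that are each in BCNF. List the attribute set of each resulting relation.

{A, D, F}; {B, C, D, E, F}; {E, G}

Candidate keys of the original relation: {A, E}, {A, G}, {C, E}, {D, E, F}, {D, F, G}.
{A, B, C, D, E, F, G}: {D, F} determines {A, D, F} here but is not a superkey — split on D, F -> A, giving {A, D, F} and {B, C, D, E, F, G}.
{A, D, F}: every determinant is a superkey — BCNF.
{B, C, D, E, F, G}: {E} determines {E, G} here but is not a superkey — split on E -> G, giving {E, G} and {B, C, D, E, F}.
{E, G}: every determinant is a superkey — BCNF.
{B, C, D, E, F}: every determinant is a superkey — BCNF.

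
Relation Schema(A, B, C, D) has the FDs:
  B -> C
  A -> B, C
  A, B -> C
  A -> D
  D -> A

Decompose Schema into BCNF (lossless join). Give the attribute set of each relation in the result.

Candidate keys of the original relation: {A}, {D}.
{A, B, C, D}: {B} determines {B, C} here but is not a superkey — split on B -> C, giving {B, C} and {A, B, D}.
{B, C} has no BCNF violation.
{A, B, D} has no BCNF violation.

{A, B, D}; {B, C}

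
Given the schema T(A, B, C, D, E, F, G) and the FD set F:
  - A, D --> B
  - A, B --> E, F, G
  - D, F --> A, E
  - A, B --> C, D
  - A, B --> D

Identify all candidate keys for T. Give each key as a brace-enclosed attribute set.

{A, B}, {A, D}, {D, F}

{A, B}⁺ = {A, B, C, D, E, F, G} — all of the relation — so {A, B} is a candidate key.
{A, D}⁺ = {A, B, C, D, E, F, G} — all of the relation — so {A, D} is a candidate key.
{D, F}⁺ = {A, B, C, D, E, F, G} — all of the relation — so {D, F} is a candidate key.
No proper subset of any of these is a key, and no other minimal superkey exists.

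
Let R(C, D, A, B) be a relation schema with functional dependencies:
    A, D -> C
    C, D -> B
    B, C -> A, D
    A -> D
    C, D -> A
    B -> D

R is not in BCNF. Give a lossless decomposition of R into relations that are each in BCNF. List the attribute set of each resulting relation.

{A, B, C}; {B, D}

Candidate keys of the original relation: {A}, {B, C}, {C, D}.
Within {A, B, C, D}: {B}⁺ ∩ {A, B, C, D} = {B, D}, not the whole set, so B -> D violates BCNF; decompose into {B, D} and {A, B, C}.
{B, D} is in BCNF.
{A, B, C} is in BCNF.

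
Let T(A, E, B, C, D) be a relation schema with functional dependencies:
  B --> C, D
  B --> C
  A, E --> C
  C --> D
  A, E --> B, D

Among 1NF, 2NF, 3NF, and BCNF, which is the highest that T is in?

2NF

Candidate key: {A, E}. Prime attributes: {A, E}.
B --> C, D: {B}⁺ = {B, C, D}, which is not all of the attributes, so the left side is not a superkey — BCNF is violated.
B --> C, D determines the non-prime attributes {C, D} from a non-superkey — 3NF is violated.
No proper subset of a key has a non-prime attribute in its closure, so there is no partial dependency; 2NF holds.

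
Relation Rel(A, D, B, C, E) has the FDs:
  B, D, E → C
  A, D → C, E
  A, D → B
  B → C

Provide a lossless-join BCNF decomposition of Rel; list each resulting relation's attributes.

{A, B, D, E}; {B, C}

Candidate key of the original relation: {A, D}.
In {A, B, C, D, E}, {B, D, E} is not a superkey ({B, D, E}⁺ restricted to this set is {B, C, D, E}), so split on B, D, E → C into {B, C, D, E} and {A, B, D, E}.
In {B, C, D, E}, {B} is not a superkey ({B}⁺ restricted to this set is {B, C}), so split on B → C into {B, C} and {B, D, E}.
{B, C}: every determinant is a superkey — BCNF.
{B, D, E}: every determinant is a superkey — BCNF.
{A, B, D, E}: every determinant is a superkey — BCNF.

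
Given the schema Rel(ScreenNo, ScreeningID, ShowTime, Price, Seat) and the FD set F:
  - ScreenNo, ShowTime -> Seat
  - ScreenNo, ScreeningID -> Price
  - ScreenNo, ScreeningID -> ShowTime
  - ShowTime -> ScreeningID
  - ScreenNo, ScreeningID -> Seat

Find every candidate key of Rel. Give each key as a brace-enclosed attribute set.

{ScreenNo} never appears on the right of any FD, so every key must include it.
Closure of {ScreenNo, ScreeningID} is {Price, ScreenNo, ScreeningID, Seat, ShowTime}, the whole schema; {ScreenNo, ScreeningID} is a candidate key.
Closure of {ScreenNo, ShowTime} is {Price, ScreenNo, ScreeningID, Seat, ShowTime}, the whole schema; {ScreenNo, ShowTime} is a candidate key.
Any other superkey properly contains one of these, so there are no further candidate keys.

{ScreenNo, ScreeningID}, {ScreenNo, ShowTime}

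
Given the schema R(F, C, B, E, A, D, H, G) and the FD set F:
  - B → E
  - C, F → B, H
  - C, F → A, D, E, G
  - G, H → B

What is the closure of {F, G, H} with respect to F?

{B, E, F, G, H}

Start with {F, G, H}.
G, H → B applies; add {B} → now {B, F, G, H}.
B → E applies; add {E} → now {B, E, F, G, H}.
No further FD applies.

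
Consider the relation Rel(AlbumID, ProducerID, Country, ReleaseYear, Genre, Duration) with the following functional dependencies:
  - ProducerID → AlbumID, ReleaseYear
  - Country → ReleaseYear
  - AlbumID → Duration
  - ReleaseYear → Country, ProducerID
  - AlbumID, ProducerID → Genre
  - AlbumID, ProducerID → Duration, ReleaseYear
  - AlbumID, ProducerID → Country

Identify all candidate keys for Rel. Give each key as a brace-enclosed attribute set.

{Country}, {ProducerID}, {ReleaseYear}

{Country}⁺ = {AlbumID, Country, Duration, Genre, ProducerID, ReleaseYear}, which is every attribute, so {Country} is a candidate key.
{ProducerID}⁺ = {AlbumID, Country, Duration, Genre, ProducerID, ReleaseYear}, which is every attribute, so {ProducerID} is a candidate key.
{ReleaseYear}⁺ = {AlbumID, Country, Duration, Genre, ProducerID, ReleaseYear}, which is every attribute, so {ReleaseYear} is a candidate key.
Any other superkey properly contains one of these, so there are no further candidate keys.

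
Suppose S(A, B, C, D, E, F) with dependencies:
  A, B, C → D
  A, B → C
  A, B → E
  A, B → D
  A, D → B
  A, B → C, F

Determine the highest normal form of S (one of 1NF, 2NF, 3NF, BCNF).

BCNF

Candidate keys: {A, B}, {A, D}. Prime attributes: {A, B, D}.
The left-hand side of every FD is a superkey, so BCNF is satisfied.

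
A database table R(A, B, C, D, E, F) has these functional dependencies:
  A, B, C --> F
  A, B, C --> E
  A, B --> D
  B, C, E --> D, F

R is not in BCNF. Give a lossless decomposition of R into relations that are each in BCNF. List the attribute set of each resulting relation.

{A, B, C, E}; {A, B, D}; {B, C, E, F}

Candidate key of the original relation: {A, B, C}.
In {A, B, C, D, E, F}, {A, B} is not a superkey ({A, B}⁺ restricted to this set is {A, B, D}), so split on A, B --> D into {A, B, D} and {A, B, C, E, F}.
{A, B, D} is in BCNF.
In {A, B, C, E, F}, {B, C, E} is not a superkey ({B, C, E}⁺ restricted to this set is {B, C, E, F}), so split on B, C, E --> F into {B, C, E, F} and {A, B, C, E}.
{B, C, E, F} is in BCNF.
{A, B, C, E} is in BCNF.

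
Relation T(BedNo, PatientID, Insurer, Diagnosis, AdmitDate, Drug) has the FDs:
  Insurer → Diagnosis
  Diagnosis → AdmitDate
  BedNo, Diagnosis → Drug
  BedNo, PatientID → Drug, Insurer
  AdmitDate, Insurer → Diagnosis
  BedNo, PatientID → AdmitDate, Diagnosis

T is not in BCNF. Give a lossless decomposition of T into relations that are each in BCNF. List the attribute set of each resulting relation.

{AdmitDate, Diagnosis}; {BedNo, Drug, Insurer}; {BedNo, Insurer, PatientID}; {Diagnosis, Insurer}

Candidate key of the original relation: {BedNo, PatientID}.
In {AdmitDate, BedNo, Diagnosis, Drug, Insurer, PatientID}, {Insurer} is not a superkey ({Insurer}⁺ restricted to this set is {AdmitDate, Diagnosis, Insurer}), so split on Insurer → AdmitDate, Diagnosis into {AdmitDate, Diagnosis, Insurer} and {BedNo, Drug, Insurer, PatientID}.
In {AdmitDate, Diagnosis, Insurer}, {Diagnosis} is not a superkey ({Diagnosis}⁺ restricted to this set is {AdmitDate, Diagnosis}), so split on Diagnosis → AdmitDate into {AdmitDate, Diagnosis} and {Diagnosis, Insurer}.
{AdmitDate, Diagnosis} is in BCNF.
{Diagnosis, Insurer} is in BCNF.
In {BedNo, Drug, Insurer, PatientID}, {BedNo, Insurer} is not a superkey ({BedNo, Insurer}⁺ restricted to this set is {BedNo, Drug, Insurer}), so split on BedNo, Insurer → Drug into {BedNo, Drug, Insurer} and {BedNo, Insurer, PatientID}.
{BedNo, Drug, Insurer} is in BCNF.
{BedNo, Insurer, PatientID} is in BCNF.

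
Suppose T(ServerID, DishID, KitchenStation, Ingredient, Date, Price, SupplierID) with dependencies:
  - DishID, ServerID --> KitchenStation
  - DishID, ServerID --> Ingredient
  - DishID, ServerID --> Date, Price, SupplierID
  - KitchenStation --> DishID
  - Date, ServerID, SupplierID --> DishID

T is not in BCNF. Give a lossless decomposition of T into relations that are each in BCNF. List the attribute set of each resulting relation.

{Date, Ingredient, KitchenStation, Price, ServerID, SupplierID}; {DishID, KitchenStation}

Candidate keys of the original relation: {Date, ServerID, SupplierID}, {DishID, ServerID}, {KitchenStation, ServerID}.
Within {Date, DishID, Ingredient, KitchenStation, Price, ServerID, SupplierID}: {KitchenStation}⁺ ∩ {Date, DishID, Ingredient, KitchenStation, Price, ServerID, SupplierID} = {DishID, KitchenStation}, not the whole set, so KitchenStation --> DishID violates BCNF; decompose into {DishID, KitchenStation} and {Date, Ingredient, KitchenStation, Price, ServerID, SupplierID}.
{DishID, KitchenStation}: every determinant is a superkey — BCNF.
{Date, Ingredient, KitchenStation, Price, ServerID, SupplierID}: every determinant is a superkey — BCNF.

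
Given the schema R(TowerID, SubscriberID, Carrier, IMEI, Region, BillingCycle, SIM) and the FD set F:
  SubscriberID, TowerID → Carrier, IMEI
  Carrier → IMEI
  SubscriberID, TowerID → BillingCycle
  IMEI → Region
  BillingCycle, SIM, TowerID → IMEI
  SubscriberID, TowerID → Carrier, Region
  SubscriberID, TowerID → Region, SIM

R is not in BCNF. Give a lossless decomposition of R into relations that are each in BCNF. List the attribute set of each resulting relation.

{BillingCycle, Carrier, SIM, SubscriberID, TowerID}; {Carrier, IMEI}; {IMEI, Region}

Candidate key of the original relation: {SubscriberID, TowerID}.
In {BillingCycle, Carrier, IMEI, Region, SIM, SubscriberID, TowerID}, {Carrier} is not a superkey ({Carrier}⁺ restricted to this set is {Carrier, IMEI, Region}), so split on Carrier → IMEI, Region into {Carrier, IMEI, Region} and {BillingCycle, Carrier, SIM, SubscriberID, TowerID}.
In {Carrier, IMEI, Region}, {IMEI} is not a superkey ({IMEI}⁺ restricted to this set is {IMEI, Region}), so split on IMEI → Region into {IMEI, Region} and {Carrier, IMEI}.
{IMEI, Region} has no BCNF violation.
{Carrier, IMEI} has no BCNF violation.
{BillingCycle, Carrier, SIM, SubscriberID, TowerID} has no BCNF violation.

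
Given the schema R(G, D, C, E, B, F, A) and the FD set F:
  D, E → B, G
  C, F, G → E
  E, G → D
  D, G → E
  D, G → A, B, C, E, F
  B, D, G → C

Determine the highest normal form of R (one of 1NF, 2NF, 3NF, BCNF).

Candidate keys: {C, F, G}, {D, E}, {D, G}, {E, G}. Prime attributes: {C, D, E, F, G}.
Every FD has a superkey on the left, so the relation is in BCNF.

BCNF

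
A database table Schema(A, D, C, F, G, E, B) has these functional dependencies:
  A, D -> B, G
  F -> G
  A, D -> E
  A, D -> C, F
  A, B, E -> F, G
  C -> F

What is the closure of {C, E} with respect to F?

{C, E, F, G}

Start with {C, E}.
C -> F applies; add {F} → now {C, E, F}.
F -> G applies; add {G} → now {C, E, F, G}.
No further FD applies.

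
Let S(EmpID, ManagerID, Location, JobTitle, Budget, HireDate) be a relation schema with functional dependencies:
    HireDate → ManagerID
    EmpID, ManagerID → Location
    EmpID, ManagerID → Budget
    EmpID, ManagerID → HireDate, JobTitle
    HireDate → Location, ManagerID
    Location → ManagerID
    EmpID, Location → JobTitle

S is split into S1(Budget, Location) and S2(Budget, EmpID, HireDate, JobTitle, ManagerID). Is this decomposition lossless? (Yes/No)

No

Common attributes: {Budget}; their closure is {Budget}.
S1 ⊄ {Budget} and S2 ⊄ {Budget}, so the split is lossy.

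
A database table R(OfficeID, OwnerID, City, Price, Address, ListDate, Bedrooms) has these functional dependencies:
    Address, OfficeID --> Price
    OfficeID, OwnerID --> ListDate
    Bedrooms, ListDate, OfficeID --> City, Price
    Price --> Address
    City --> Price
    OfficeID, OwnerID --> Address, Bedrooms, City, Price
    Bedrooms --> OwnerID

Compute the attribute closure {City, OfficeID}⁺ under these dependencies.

Start with {City, OfficeID}.
City --> Price applies; add {Price} → now {City, OfficeID, Price}.
Price --> Address applies; add {Address} → now {Address, City, OfficeID, Price}.
No further FD applies.

{Address, City, OfficeID, Price}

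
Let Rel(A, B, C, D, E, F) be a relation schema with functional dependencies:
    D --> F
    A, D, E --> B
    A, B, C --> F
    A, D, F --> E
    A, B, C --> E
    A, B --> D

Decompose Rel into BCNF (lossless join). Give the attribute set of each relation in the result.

Candidate keys of the original relation: {A, B, C}, {A, C, D}.
In {A, B, C, D, E, F}, {D} is not a superkey ({D}⁺ restricted to this set is {D, F}), so split on D --> F into {D, F} and {A, B, C, D, E}.
{D, F}: every determinant is a superkey — BCNF.
In {A, B, C, D, E}, {A, D, E} is not a superkey ({A, D, E}⁺ restricted to this set is {A, B, D, E}), so split on A, D, E --> B into {A, B, D, E} and {A, C, D, E}.
{A, B, D, E}: every determinant is a superkey — BCNF.
In {A, C, D, E}, {A, D} is not a superkey ({A, D}⁺ restricted to this set is {A, D, E}), so split on A, D --> E into {A, D, E} and {A, C, D}.
{A, D, E}: every determinant is a superkey — BCNF.
{A, C, D}: every determinant is a superkey — BCNF.

{A, B, D, E}; {A, C, D}; {D, F}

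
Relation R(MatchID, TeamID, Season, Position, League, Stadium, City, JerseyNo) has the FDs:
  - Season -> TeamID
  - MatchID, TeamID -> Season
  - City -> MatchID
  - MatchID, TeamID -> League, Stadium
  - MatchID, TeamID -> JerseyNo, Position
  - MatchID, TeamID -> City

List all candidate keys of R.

{City, Season}, {City, TeamID}, {MatchID, Season}, {MatchID, TeamID}

{City, Season}⁺ = {City, JerseyNo, League, MatchID, Position, Season, Stadium, TeamID} — all of the relation — so {City, Season} is a candidate key.
{City, TeamID}⁺ = {City, JerseyNo, League, MatchID, Position, Season, Stadium, TeamID} — all of the relation — so {City, TeamID} is a candidate key.
{MatchID, Season}⁺ = {City, JerseyNo, League, MatchID, Position, Season, Stadium, TeamID} — all of the relation — so {MatchID, Season} is a candidate key.
{MatchID, TeamID}⁺ = {City, JerseyNo, League, MatchID, Position, Season, Stadium, TeamID} — all of the relation — so {MatchID, TeamID} is a candidate key.
These are minimal and exhaustive — every other superkey contains one of them.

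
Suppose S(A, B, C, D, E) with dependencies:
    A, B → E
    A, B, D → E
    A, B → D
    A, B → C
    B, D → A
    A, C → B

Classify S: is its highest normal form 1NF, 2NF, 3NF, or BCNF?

BCNF

Candidate keys: {A, B}, {A, C}, {B, D}. Prime attributes: {A, B, C, D}.
Every FD has a superkey on the left, so the relation is in BCNF.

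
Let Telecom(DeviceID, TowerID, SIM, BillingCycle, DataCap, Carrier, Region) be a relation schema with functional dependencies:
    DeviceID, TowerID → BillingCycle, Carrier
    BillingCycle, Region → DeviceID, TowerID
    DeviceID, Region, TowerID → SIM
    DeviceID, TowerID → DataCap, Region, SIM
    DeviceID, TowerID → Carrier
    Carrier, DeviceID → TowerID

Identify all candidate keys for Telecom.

{BillingCycle, Region}⁺ = {BillingCycle, Carrier, DataCap, DeviceID, Region, SIM, TowerID} — all of the relation — so {BillingCycle, Region} is a candidate key.
{Carrier, DeviceID}⁺ = {BillingCycle, Carrier, DataCap, DeviceID, Region, SIM, TowerID} — all of the relation — so {Carrier, DeviceID} is a candidate key.
{DeviceID, TowerID}⁺ = {BillingCycle, Carrier, DataCap, DeviceID, Region, SIM, TowerID} — all of the relation — so {DeviceID, TowerID} is a candidate key.
Any other superkey properly contains one of these, so there are no further candidate keys.

{BillingCycle, Region}, {Carrier, DeviceID}, {DeviceID, TowerID}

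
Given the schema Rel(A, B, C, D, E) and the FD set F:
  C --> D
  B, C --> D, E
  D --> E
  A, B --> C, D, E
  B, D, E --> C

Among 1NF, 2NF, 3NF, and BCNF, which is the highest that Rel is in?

2NF

Candidate key: {A, B}. Prime attributes: {A, B}.
C --> D: {C}⁺ = {C, D, E}, which is not all of the attributes, so the left side is not a superkey — BCNF is violated.
Because {D} is non-prime and the left side of C --> D is not a superkey, the relation is not in 3NF.
No non-prime attribute depends on a proper subset of any candidate key, so 2NF holds.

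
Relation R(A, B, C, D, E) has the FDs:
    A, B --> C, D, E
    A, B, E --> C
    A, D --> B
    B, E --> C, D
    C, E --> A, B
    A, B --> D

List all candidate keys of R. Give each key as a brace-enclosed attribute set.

{A, B}, {A, D}, {B, E}, {C, E}

{A, B} is a candidate key since {A, B}⁺ = {A, B, C, D, E} covers every attribute.
{A, D} is a candidate key since {A, D}⁺ = {A, B, C, D, E} covers every attribute.
{B, E} is a candidate key since {B, E}⁺ = {A, B, C, D, E} covers every attribute.
{C, E} is a candidate key since {C, E}⁺ = {A, B, C, D, E} covers every attribute.
These are minimal and exhaustive — every other superkey contains one of them.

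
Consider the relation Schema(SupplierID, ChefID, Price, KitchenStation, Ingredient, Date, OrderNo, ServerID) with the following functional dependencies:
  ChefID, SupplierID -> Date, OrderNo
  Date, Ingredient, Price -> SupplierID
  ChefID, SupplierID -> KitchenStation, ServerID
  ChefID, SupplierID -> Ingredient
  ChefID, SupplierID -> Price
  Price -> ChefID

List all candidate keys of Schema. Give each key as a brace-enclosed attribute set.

{ChefID, SupplierID}, {Date, Ingredient, Price}, {Price, SupplierID}

{ChefID, SupplierID}⁺ = {ChefID, Date, Ingredient, KitchenStation, OrderNo, Price, ServerID, SupplierID} — all of the relation — so {ChefID, SupplierID} is a candidate key.
{Price, SupplierID}⁺ = {ChefID, Date, Ingredient, KitchenStation, OrderNo, Price, ServerID, SupplierID} — all of the relation — so {Price, SupplierID} is a candidate key.
{Date, Ingredient, Price}⁺ = {ChefID, Date, Ingredient, KitchenStation, OrderNo, Price, ServerID, SupplierID} — all of the relation — so {Date, Ingredient, Price} is a candidate key.
These are minimal and exhaustive — every other superkey contains one of them.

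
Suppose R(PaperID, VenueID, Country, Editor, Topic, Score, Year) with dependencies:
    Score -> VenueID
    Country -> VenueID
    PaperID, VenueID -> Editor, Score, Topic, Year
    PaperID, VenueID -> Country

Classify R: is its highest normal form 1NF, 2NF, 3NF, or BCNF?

3NF

Candidate keys: {Country, PaperID}, {PaperID, Score}, {PaperID, VenueID}. Prime attributes: {Country, PaperID, Score, VenueID}.
Score -> VenueID breaks BCNF: {Score}⁺ = {Score, VenueID}, so {Score} is not a superkey.
Since {VenueID} ⊆ prime attributes and every other non-superkey FD also has a prime right side, the schema is in 3NF.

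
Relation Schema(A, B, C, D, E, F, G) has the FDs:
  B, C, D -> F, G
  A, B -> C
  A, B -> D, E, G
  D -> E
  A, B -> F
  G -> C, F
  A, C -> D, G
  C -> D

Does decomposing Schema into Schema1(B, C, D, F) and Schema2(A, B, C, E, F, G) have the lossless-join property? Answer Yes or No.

Common attributes: {B, C, F}; their closure is {B, C, D, E, F, G}.
This includes all of Schema1, so the common attributes are a superkey of Schema1 — the join is lossless.

Yes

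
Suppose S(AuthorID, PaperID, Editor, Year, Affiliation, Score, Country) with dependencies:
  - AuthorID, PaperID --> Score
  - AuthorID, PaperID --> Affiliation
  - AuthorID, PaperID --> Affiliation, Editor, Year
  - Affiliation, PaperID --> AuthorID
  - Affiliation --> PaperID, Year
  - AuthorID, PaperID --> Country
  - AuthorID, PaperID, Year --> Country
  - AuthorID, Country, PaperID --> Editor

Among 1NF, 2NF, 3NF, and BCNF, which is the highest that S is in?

BCNF

Candidate keys: {Affiliation}, {AuthorID, PaperID}. Prime attributes: {Affiliation, AuthorID, PaperID}.
Every FD has a superkey on the left, so the relation is in BCNF.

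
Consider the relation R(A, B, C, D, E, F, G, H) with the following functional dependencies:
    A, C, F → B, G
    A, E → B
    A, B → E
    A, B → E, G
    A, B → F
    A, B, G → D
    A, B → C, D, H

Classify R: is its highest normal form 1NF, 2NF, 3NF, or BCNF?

Candidate keys: {A, B}, {A, C, F}, {A, E}. Prime attributes: {A, B, C, E, F}.
Each dependency's left side is a superkey — BCNF holds.

BCNF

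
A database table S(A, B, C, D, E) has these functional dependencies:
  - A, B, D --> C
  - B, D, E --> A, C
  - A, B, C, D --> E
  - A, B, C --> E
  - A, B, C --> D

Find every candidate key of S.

{A, B, C}, {A, B, D}, {B, D, E}

{B} never appears on the right of any FD, so every key must include it.
Closure of {A, B, C} is {A, B, C, D, E}, the whole schema; {A, B, C} is a candidate key.
Closure of {A, B, D} is {A, B, C, D, E}, the whole schema; {A, B, D} is a candidate key.
Closure of {B, D, E} is {A, B, C, D, E}, the whole schema; {B, D, E} is a candidate key.
Any other superkey properly contains one of these, so there are no further candidate keys.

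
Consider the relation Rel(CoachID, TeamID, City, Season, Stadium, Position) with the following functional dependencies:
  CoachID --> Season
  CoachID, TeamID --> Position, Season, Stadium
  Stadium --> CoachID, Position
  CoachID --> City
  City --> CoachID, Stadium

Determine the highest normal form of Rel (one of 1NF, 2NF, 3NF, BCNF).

1NF

Candidate keys: {City, TeamID}, {CoachID, TeamID}, {Stadium, TeamID}. Prime attributes: {City, CoachID, Stadium, TeamID}.
CoachID --> Season: {CoachID}⁺ = {City, CoachID, Position, Season, Stadium}, which is not all of the attributes, so the left side is not a superkey — BCNF is violated.
Because {Season} is non-prime and the left side of CoachID --> Season is not a superkey, the relation is not in 3NF.
The proper key subset {City} of {City, TeamID} determines non-prime {Position, Season}, so the relation is not even in 2NF.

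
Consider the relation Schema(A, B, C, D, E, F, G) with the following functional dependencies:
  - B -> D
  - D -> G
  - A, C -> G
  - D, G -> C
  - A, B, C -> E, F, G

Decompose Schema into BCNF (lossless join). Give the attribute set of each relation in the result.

Candidate key of the original relation: {A, B}.
{A, B, C, D, E, F, G}: {B} determines {B, C, D, G} here but is not a superkey — split on B -> C, D, G, giving {B, C, D, G} and {A, B, E, F}.
{B, C, D, G}: {D} determines {C, D, G} here but is not a superkey — split on D -> C, G, giving {C, D, G} and {B, D}.
{C, D, G} is in BCNF.
{B, D} is in BCNF.
{A, B, E, F} is in BCNF.

{A, B, E, F}; {B, D}; {C, D, G}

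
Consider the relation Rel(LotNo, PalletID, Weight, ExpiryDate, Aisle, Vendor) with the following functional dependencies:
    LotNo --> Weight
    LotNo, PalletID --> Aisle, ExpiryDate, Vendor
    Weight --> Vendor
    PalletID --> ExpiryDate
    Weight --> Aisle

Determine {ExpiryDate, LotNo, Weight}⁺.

Start with {ExpiryDate, LotNo, Weight}.
Weight --> Vendor applies; add {Vendor} → now {ExpiryDate, LotNo, Vendor, Weight}.
Weight --> Aisle applies; add {Aisle} → now {Aisle, ExpiryDate, LotNo, Vendor, Weight}.
No further FD applies.

{Aisle, ExpiryDate, LotNo, Vendor, Weight}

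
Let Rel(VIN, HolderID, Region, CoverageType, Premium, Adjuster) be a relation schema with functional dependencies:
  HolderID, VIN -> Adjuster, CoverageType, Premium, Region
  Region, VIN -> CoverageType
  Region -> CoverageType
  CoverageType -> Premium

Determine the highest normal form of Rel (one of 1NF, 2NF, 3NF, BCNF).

Candidate key: {HolderID, VIN}. Prime attributes: {HolderID, VIN}.
Region, VIN -> CoverageType breaks BCNF: {Region, VIN}⁺ = {CoverageType, Premium, Region, VIN}, so {Region, VIN} is not a superkey.
Region, VIN -> CoverageType determines the non-prime attribute {CoverageType} from a non-superkey — 3NF is violated.
No proper subset of a key has a non-prime attribute in its closure, so there is no partial dependency; 2NF holds.

2NF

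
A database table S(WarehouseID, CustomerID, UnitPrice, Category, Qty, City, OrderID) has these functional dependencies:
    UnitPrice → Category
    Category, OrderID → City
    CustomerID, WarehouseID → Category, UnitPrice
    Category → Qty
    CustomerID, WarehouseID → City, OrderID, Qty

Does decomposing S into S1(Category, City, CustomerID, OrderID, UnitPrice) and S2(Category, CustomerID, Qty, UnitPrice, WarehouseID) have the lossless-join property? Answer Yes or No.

No

S1 ∩ S2 = {Category, CustomerID, UnitPrice}; its closure under F is {Category, CustomerID, Qty, UnitPrice}.
The closure covers neither S1 nor S2 entirely; the join is not lossless.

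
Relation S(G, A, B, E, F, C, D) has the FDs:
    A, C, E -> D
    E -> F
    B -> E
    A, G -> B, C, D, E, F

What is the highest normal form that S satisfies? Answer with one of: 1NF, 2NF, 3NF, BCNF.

Candidate key: {A, G}. Prime attributes: {A, G}.
A, C, E -> D: {A, C, E}⁺ = {A, C, D, E, F}, which is not all of the attributes, so the left side is not a superkey — BCNF is violated.
A, C, E -> D determines the non-prime attribute {D} from a non-superkey — 3NF is violated.
Checking every proper subset of each key, none determines a non-prime attribute — 2NF is satisfied.

2NF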